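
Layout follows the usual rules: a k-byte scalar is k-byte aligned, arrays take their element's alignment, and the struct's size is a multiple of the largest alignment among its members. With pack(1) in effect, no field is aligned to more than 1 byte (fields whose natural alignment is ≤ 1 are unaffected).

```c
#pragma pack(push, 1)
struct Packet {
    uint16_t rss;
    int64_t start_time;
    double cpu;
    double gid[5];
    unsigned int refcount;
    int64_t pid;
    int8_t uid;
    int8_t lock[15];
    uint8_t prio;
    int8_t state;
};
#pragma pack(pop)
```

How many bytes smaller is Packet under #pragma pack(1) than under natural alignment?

16

natural layout:
  rss at 0 (size 2, align 2) → ends 2
  pad 6 to align 8 for start_time
  start_time at 8 (size 8, align 8) → ends 16
  cpu at 16 (size 8, align 8) → ends 24
  gid at 24 (size 40, align 8) → ends 64
  refcount at 64 (size 4, align 4) → ends 68
  pad 4 to align 8 for pid
  pid at 72 (size 8, align 8) → ends 80
  uid at 80 (size 1, align 1) → ends 81
  lock at 81 (size 15, align 1) → ends 96
  prio at 96 (size 1, align 1) → ends 97
  state at 97 (size 1, align 1) → ends 98
  tail pad 6 to reach multiple of 8
  total 104 bytes, alignment 8
packed(1) layout:
  rss at 0 (size 2, align 1) → ends 2
  start_time at 2 (size 8, align 1) → ends 10
  cpu at 10 (size 8, align 1) → ends 18
  gid at 18 (size 40, align 1) → ends 58
  refcount at 58 (size 4, align 1) → ends 62
  pid at 62 (size 8, align 1) → ends 70
  uid at 70 (size 1, align 1) → ends 71
  lock at 71 (size 15, align 1) → ends 86
  prio at 86 (size 1, align 1) → ends 87
  state at 87 (size 1, align 1) → ends 88
  total 88 bytes, alignment 1
104 − 88 = 16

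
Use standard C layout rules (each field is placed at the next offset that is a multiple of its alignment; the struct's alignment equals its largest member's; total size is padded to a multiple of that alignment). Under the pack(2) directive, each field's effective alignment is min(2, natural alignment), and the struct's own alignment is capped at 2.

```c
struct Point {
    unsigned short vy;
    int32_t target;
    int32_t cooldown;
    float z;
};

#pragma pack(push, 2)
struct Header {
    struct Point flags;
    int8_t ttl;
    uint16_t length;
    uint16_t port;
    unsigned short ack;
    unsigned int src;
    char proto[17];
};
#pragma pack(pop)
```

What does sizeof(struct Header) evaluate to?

Point: 0..2  vy  (2B, 2-aligned); 2..4  -- padding (2B); 4..8  target  (4B, 4-aligned); 8..12  cooldown  (4B, 4-aligned); 12..16  z  (4B, 4-aligned); sizeof = 16, alignof = 4
0..16  flags  (16B, 2-aligned)
16..17  ttl  (1B, 1-aligned)
17..18  -- padding (1B)
18..20  length  (2B, 2-aligned)
20..22  port  (2B, 2-aligned)
22..24  ack  (2B, 2-aligned)
24..28  src  (4B, 2-aligned)
28..45  proto  (17B, 1-aligned)
45..46  -- tail padding (1B)
sizeof = 46, alignof = 2

46 bytes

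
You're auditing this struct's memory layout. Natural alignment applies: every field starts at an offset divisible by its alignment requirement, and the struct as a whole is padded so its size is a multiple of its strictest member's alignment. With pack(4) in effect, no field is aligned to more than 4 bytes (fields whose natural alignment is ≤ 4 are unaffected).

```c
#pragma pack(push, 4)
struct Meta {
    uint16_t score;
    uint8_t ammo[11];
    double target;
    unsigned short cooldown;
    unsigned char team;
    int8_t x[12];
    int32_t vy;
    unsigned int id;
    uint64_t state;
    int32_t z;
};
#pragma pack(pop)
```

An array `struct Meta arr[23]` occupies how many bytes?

@0: score [2B, align 2] → 2
@2: ammo [11B, align 1] → 13
+3 pad (align 4)
@16: target [8B, align 4] → 24
@24: cooldown [2B, align 2] → 26
@26: team [1B, align 1] → 27
@27: x [12B, align 1] → 39
+1 pad (align 4)
@40: vy [4B, align 4] → 44
@44: id [4B, align 4] → 48
@48: state [8B, align 4] → 56
@56: z [4B, align 4] → 60
size 60, align 4
array of 23: 23 × 60 = 1380

1380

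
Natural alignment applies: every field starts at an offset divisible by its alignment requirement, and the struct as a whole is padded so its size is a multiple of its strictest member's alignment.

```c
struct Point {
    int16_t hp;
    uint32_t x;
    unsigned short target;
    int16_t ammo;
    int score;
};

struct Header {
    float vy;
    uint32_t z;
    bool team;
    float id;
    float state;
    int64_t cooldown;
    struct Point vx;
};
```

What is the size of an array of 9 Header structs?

Point: 0..2  hp  (2B, 2-aligned); 2..4  -- padding (2B); 4..8  x  (4B, 4-aligned); 8..10  target  (2B, 2-aligned); 10..12  ammo  (2B, 2-aligned); 12..16  score  (4B, 4-aligned); sizeof = 16, alignof = 4
0..4  vy  (4B, 4-aligned)
4..8  z  (4B, 4-aligned)
8..9  team  (1B, 1-aligned)
9..12  -- padding (3B)
12..16  id  (4B, 4-aligned)
16..20  state  (4B, 4-aligned)
20..24  -- padding (4B)
24..32  cooldown  (8B, 8-aligned)
32..48  vx  (16B, 4-aligned)
sizeof = 48, alignof = 8
array of 9: 9 × 48 = 432

432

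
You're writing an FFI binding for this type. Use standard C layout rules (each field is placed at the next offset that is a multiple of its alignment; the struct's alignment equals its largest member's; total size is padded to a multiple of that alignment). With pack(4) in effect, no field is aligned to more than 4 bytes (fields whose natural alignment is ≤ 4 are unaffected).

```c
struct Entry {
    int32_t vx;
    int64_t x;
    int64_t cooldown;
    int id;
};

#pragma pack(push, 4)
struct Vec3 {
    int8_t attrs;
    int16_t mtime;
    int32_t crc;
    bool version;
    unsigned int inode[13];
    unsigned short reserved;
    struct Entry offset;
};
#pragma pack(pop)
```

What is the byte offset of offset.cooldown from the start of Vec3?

Entry: vx at 0 (size 4, align 4) → ends 4; pad 4 to align 8 for x; x at 8 (size 8, align 8) → ends 16; cooldown at 16 (size 8, align 8) → ends 24; id at 24 (size 4, align 4) → ends 28; tail pad 4 to reach multiple of 8; total 32 bytes, alignment 8
attrs at 0 (size 1, align 1) → ends 1
pad 1 to align 2 for mtime
mtime at 2 (size 2, align 2) → ends 4
crc at 4 (size 4, align 4) → ends 8
version at 8 (size 1, align 1) → ends 9
pad 3 to align 4 for inode
inode at 12 (size 52, align 4) → ends 64
reserved at 64 (size 2, align 2) → ends 66
pad 2 to align 4 for offset
offset at 68 (size 32, align 4) → ends 100
within Entry: cooldown at 16
68 + 16 = 84

84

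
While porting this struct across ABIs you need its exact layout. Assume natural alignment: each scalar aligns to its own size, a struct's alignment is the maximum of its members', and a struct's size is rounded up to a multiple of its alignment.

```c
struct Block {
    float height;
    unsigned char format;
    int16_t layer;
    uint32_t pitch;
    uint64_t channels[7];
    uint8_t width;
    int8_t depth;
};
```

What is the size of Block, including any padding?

80

height at 0 (size 4, align 4) → ends 4
format at 4 (size 1, align 1) → ends 5
pad 1 to align 2 for layer
layer at 6 (size 2, align 2) → ends 8
pitch at 8 (size 4, align 4) → ends 12
pad 4 to align 8 for channels
channels at 16 (size 56, align 8) → ends 72
width at 72 (size 1, align 1) → ends 73
depth at 73 (size 1, align 1) → ends 74
tail pad 6 to reach multiple of 8
total 80 bytes, alignment 8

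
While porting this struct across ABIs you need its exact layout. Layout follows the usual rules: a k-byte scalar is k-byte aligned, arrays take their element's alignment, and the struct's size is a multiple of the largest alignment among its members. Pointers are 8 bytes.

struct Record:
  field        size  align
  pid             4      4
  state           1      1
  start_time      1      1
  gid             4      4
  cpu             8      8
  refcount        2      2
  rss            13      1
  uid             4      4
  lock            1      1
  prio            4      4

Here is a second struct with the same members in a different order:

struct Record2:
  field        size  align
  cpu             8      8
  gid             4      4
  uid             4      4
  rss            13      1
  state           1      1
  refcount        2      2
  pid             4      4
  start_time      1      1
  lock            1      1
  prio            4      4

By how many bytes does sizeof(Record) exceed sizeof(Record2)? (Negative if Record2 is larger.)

pid at 0 (size 4, align 4) → ends 4
state at 4 (size 1, align 1) → ends 5
start_time at 5 (size 1, align 1) → ends 6
pad 2 to align 4 for gid
gid at 8 (size 4, align 4) → ends 12
pad 4 to align 8 for cpu
cpu at 16 (size 8, align 8) → ends 24
refcount at 24 (size 2, align 2) → ends 26
rss at 26 (size 13, align 1) → ends 39
pad 1 to align 4 for uid
uid at 40 (size 4, align 4) → ends 44
lock at 44 (size 1, align 1) → ends 45
pad 3 to align 4 for prio
prio at 48 (size 4, align 4) → ends 52
tail pad 4 to reach multiple of 8
total 56 bytes, alignment 8
— Record2 —
cpu at 0 (size 8, align 8) → ends 8
gid at 8 (size 4, align 4) → ends 12
uid at 12 (size 4, align 4) → ends 16
rss at 16 (size 13, align 1) → ends 29
state at 29 (size 1, align 1) → ends 30
refcount at 30 (size 2, align 2) → ends 32
pid at 32 (size 4, align 4) → ends 36
start_time at 36 (size 1, align 1) → ends 37
lock at 37 (size 1, align 1) → ends 38
pad 2 to align 4 for prio
prio at 40 (size 4, align 4) → ends 44
tail pad 4 to reach multiple of 8
total 48 bytes, alignment 8
56 − 48 = 8

8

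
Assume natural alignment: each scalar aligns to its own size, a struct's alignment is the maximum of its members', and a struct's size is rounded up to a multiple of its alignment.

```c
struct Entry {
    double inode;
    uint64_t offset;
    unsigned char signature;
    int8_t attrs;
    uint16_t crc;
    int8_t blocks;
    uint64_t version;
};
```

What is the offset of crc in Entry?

18

0..8  inode  (8B, 8-aligned)
8..16  offset  (8B, 8-aligned)
16..17  signature  (1B, 1-aligned)
17..18  attrs  (1B, 1-aligned)
18..20  crc  (2B, 2-aligned)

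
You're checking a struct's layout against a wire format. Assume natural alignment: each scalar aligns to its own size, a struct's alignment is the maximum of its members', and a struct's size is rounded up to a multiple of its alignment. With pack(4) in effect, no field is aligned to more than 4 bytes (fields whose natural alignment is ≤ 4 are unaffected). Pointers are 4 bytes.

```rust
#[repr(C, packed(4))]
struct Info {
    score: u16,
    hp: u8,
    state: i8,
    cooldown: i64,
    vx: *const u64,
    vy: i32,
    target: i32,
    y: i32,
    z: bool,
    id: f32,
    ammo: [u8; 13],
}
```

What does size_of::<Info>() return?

score at 0 (size 2, align 2) → ends 2
hp at 2 (size 1, align 1) → ends 3
state at 3 (size 1, align 1) → ends 4
cooldown at 4 (size 8, align 4) → ends 12
vx at 12 (size 4, align 4) → ends 16
vy at 16 (size 4, align 4) → ends 20
target at 20 (size 4, align 4) → ends 24
y at 24 (size 4, align 4) → ends 28
z at 28 (size 1, align 1) → ends 29
pad 3 to align 4 for id
id at 32 (size 4, align 4) → ends 36
ammo at 36 (size 13, align 1) → ends 49
tail pad 3 to reach multiple of 4
total 52 bytes, alignment 4

52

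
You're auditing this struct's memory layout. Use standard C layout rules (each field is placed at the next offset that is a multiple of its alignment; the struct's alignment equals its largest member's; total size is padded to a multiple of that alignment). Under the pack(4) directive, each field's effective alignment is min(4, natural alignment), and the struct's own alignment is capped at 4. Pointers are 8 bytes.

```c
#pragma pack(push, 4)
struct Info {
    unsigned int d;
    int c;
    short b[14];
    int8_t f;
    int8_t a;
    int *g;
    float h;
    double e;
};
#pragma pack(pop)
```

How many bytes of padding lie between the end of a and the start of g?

d at 0 (size 4, align 4) → ends 4
c at 4 (size 4, align 4) → ends 8
b at 8 (size 28, align 2) → ends 36
f at 36 (size 1, align 1) → ends 37
a at 37 (size 1, align 1) → ends 38
pad 2 to align 4 for g
g at 40 (size 8, align 4) → ends 48

2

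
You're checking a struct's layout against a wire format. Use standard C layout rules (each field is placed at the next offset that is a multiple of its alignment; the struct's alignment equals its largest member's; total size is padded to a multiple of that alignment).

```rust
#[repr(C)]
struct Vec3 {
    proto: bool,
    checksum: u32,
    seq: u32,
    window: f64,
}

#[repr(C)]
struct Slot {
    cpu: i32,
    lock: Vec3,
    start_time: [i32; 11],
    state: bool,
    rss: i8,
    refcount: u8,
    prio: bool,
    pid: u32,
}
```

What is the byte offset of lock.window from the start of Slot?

Vec3: 0..1  proto  (1B, 1-aligned); 1..4  -- padding (3B); 4..8  checksum  (4B, 4-aligned); 8..12  seq  (4B, 4-aligned); 12..16  -- padding (4B); 16..24  window  (8B, 8-aligned); sizeof = 24, alignof = 8
0..4  cpu  (4B, 4-aligned)
4..8  -- padding (4B)
8..32  lock  (24B, 8-aligned)
within Vec3: window at 16
8 + 16 = 24

24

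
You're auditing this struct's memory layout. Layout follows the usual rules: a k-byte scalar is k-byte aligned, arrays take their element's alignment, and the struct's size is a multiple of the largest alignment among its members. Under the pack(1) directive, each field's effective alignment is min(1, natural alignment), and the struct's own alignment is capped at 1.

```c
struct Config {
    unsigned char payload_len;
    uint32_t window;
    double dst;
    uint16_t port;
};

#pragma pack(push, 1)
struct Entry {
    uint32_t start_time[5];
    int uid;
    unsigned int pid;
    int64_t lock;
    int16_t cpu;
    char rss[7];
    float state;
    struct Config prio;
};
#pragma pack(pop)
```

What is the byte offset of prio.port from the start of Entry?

65

Config: payload_len at 0 (size 1, align 1) → ends 1; pad 3 to align 4 for window; window at 4 (size 4, align 4) → ends 8; dst at 8 (size 8, align 8) → ends 16; port at 16 (size 2, align 2) → ends 18; tail pad 6 to reach multiple of 8; total 24 bytes, alignment 8
start_time at 0 (size 20, align 1) → ends 20
uid at 20 (size 4, align 1) → ends 24
pid at 24 (size 4, align 1) → ends 28
lock at 28 (size 8, align 1) → ends 36
cpu at 36 (size 2, align 1) → ends 38
rss at 38 (size 7, align 1) → ends 45
state at 45 (size 4, align 1) → ends 49
prio at 49 (size 24, align 1) → ends 73
within Config: port at 16
49 + 16 = 65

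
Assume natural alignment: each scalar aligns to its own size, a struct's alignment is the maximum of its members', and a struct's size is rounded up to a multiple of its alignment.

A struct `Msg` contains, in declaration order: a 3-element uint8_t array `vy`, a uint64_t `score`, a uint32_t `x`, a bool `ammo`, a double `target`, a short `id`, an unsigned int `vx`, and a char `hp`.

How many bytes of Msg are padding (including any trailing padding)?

vy at 0 (size 3, align 1) → ends 3
pad 5 to align 8 for score
score at 8 (size 8, align 8) → ends 16
x at 16 (size 4, align 4) → ends 20
ammo at 20 (size 1, align 1) → ends 21
pad 3 to align 8 for target
target at 24 (size 8, align 8) → ends 32
id at 32 (size 2, align 2) → ends 34
pad 2 to align 4 for vx
vx at 36 (size 4, align 4) → ends 40
hp at 40 (size 1, align 1) → ends 41
tail pad 7 to reach multiple of 8
total 48 bytes, alignment 8
data bytes 31, size 48 → padding 17

17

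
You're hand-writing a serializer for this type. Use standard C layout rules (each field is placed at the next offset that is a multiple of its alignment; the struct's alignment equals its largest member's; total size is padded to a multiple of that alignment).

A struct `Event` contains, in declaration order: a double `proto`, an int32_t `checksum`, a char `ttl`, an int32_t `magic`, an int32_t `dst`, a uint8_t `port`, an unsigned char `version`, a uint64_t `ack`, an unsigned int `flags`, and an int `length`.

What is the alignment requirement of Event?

member alignments: proto=8, checksum=4, ttl=1, magic=4, dst=4, port=1, version=1, ack=8, flags=4, length=4
max = 8

8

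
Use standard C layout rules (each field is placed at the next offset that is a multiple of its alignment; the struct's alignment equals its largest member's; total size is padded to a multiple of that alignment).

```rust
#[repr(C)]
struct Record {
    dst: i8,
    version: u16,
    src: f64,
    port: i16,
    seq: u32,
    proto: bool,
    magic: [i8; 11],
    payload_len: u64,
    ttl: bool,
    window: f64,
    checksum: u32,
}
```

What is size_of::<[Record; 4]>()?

288

0..1  dst  (1B, 1-aligned)
1..2  -- padding (1B)
2..4  version  (2B, 2-aligned)
4..8  -- padding (4B)
8..16  src  (8B, 8-aligned)
16..18  port  (2B, 2-aligned)
18..20  -- padding (2B)
20..24  seq  (4B, 4-aligned)
24..25  proto  (1B, 1-aligned)
25..36  magic  (11B, 1-aligned)
36..40  -- padding (4B)
40..48  payload_len  (8B, 8-aligned)
48..49  ttl  (1B, 1-aligned)
49..56  -- padding (7B)
56..64  window  (8B, 8-aligned)
64..68  checksum  (4B, 4-aligned)
68..72  -- tail padding (4B)
sizeof = 72, alignof = 8
array of 4: 4 × 72 = 288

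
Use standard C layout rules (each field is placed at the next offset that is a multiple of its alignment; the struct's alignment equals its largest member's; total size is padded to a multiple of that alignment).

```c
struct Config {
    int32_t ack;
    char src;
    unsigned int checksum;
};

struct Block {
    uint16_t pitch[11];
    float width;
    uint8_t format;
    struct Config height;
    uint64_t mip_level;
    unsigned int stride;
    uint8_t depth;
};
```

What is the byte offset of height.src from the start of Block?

Config: 0..4  ack  (4B, 4-aligned); 4..5  src  (1B, 1-aligned); 5..8  -- padding (3B); 8..12  checksum  (4B, 4-aligned); sizeof = 12, alignof = 4
0..22  pitch  (22B, 2-aligned)
22..24  -- padding (2B)
24..28  width  (4B, 4-aligned)
28..29  format  (1B, 1-aligned)
29..32  -- padding (3B)
32..44  height  (12B, 4-aligned)
within Config: src at 4
32 + 4 = 36

36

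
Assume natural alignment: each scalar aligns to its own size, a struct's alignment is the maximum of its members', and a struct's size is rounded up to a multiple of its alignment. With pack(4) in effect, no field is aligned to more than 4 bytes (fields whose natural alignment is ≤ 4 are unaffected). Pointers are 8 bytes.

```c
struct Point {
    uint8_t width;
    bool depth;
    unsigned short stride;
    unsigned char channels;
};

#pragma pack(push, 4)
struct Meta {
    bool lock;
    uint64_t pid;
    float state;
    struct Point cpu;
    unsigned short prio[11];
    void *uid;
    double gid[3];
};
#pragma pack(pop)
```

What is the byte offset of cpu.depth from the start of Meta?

17

Point: 0..1  width  (1B, 1-aligned); 1..2  depth  (1B, 1-aligned); 2..4  stride  (2B, 2-aligned); 4..5  channels  (1B, 1-aligned); 5..6  -- tail padding (1B); sizeof = 6, alignof = 2
0..1  lock  (1B, 1-aligned)
1..4  -- padding (3B)
4..12  pid  (8B, 4-aligned)
12..16  state  (4B, 4-aligned)
16..22  cpu  (6B, 2-aligned)
within Point: depth at 1
16 + 1 = 17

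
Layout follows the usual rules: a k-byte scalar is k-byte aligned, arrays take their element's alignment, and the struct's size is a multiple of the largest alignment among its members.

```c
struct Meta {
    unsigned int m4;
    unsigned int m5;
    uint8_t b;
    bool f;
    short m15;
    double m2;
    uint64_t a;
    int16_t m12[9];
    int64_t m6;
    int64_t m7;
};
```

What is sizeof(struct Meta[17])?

m4 at 0 (size 4, align 4) → ends 4
m5 at 4 (size 4, align 4) → ends 8
b at 8 (size 1, align 1) → ends 9
f at 9 (size 1, align 1) → ends 10
m15 at 10 (size 2, align 2) → ends 12
pad 4 to align 8 for m2
m2 at 16 (size 8, align 8) → ends 24
a at 24 (size 8, align 8) → ends 32
m12 at 32 (size 18, align 2) → ends 50
pad 6 to align 8 for m6
m6 at 56 (size 8, align 8) → ends 64
m7 at 64 (size 8, align 8) → ends 72
total 72 bytes, alignment 8
array of 17: 17 × 72 = 1224

1224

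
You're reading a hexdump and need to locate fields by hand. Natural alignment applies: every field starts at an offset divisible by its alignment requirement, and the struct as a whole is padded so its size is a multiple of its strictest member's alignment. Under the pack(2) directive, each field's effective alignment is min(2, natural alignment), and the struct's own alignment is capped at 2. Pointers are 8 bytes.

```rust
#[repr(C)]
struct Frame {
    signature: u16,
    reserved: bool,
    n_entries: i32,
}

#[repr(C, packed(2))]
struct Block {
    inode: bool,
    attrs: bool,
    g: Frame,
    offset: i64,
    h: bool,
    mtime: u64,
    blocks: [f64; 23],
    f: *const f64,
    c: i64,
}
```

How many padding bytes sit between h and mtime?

1

Frame: signature at 0 (size 2, align 2) → ends 2; reserved at 2 (size 1, align 1) → ends 3; pad 1 to align 4 for n_entries; n_entries at 4 (size 4, align 4) → ends 8; total 8 bytes, alignment 4
inode at 0 (size 1, align 1) → ends 1
attrs at 1 (size 1, align 1) → ends 2
g at 2 (size 8, align 2) → ends 10
offset at 10 (size 8, align 2) → ends 18
h at 18 (size 1, align 1) → ends 19
pad 1 to align 2 for mtime
mtime at 20 (size 8, align 2) → ends 28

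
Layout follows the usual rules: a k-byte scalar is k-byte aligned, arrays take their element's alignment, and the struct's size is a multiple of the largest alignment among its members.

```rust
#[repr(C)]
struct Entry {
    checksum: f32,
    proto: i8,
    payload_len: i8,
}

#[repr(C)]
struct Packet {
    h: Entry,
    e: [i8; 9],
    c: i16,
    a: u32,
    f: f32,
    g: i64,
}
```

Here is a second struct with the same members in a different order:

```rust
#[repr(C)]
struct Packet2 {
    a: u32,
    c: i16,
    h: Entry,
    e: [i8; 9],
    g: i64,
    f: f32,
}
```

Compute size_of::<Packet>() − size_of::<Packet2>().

-8

Entry: @0: checksum [4B, align 4] → 4; @4: proto [1B, align 1] → 5; @5: payload_len [1B, align 1] → 6; +2 tail pad (align 4); size 8, align 4
@0: h [8B, align 4] → 8
@8: e [9B, align 1] → 17
+1 pad (align 2)
@18: c [2B, align 2] → 20
@20: a [4B, align 4] → 24
@24: f [4B, align 4] → 28
+4 pad (align 8)
@32: g [8B, align 8] → 40
size 40, align 8
— Packet2 —
@0: a [4B, align 4] → 4
@4: c [2B, align 2] → 6
+2 pad (align 4)
@8: h [8B, align 4] → 16
@16: e [9B, align 1] → 25
+7 pad (align 8)
@32: g [8B, align 8] → 40
@40: f [4B, align 4] → 44
+4 tail pad (align 8)
size 48, align 8
40 − 48 = -8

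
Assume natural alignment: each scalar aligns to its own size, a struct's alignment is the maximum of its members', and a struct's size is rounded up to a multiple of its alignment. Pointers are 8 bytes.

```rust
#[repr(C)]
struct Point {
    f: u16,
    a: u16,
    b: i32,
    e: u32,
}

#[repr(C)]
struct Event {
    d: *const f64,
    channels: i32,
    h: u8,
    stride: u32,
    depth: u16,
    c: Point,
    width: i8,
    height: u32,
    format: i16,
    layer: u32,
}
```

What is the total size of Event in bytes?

56

Point: 0..2  f  (2B, 2-aligned); 2..4  a  (2B, 2-aligned); 4..8  b  (4B, 4-aligned); 8..12  e  (4B, 4-aligned); sizeof = 12, alignof = 4
0..8  d  (8B, 8-aligned)
8..12  channels  (4B, 4-aligned)
12..13  h  (1B, 1-aligned)
13..16  -- padding (3B)
16..20  stride  (4B, 4-aligned)
20..22  depth  (2B, 2-aligned)
22..24  -- padding (2B)
24..36  c  (12B, 4-aligned)
36..37  width  (1B, 1-aligned)
37..40  -- padding (3B)
40..44  height  (4B, 4-aligned)
44..46  format  (2B, 2-aligned)
46..48  -- padding (2B)
48..52  layer  (4B, 4-aligned)
52..56  -- tail padding (4B)
sizeof = 56, alignof = 8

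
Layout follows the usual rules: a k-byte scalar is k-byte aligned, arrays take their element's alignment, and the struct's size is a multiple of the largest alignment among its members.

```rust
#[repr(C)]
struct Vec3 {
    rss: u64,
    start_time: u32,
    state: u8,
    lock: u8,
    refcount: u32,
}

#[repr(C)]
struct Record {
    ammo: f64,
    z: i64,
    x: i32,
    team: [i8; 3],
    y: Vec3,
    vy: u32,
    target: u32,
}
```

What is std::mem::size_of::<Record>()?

Vec3: @0: rss [8B, align 8] → 8; @8: start_time [4B, align 4] → 12; @12: state [1B, align 1] → 13; @13: lock [1B, align 1] → 14; +2 pad (align 4); @16: refcount [4B, align 4] → 20; +4 tail pad (align 8); size 24, align 8
@0: ammo [8B, align 8] → 8
@8: z [8B, align 8] → 16
@16: x [4B, align 4] → 20
@20: team [3B, align 1] → 23
+1 pad (align 8)
@24: y [24B, align 8] → 48
@48: vy [4B, align 4] → 52
@52: target [4B, align 4] → 56
size 56, align 8

56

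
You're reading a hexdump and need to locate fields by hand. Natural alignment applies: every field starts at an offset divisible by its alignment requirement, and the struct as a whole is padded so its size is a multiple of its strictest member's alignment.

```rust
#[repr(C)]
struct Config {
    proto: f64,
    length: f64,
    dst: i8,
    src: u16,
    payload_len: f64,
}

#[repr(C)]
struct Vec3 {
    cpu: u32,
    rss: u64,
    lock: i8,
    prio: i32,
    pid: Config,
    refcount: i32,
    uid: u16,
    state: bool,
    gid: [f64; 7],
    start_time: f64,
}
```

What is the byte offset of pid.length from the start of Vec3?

32

Config: 0..8  proto  (8B, 8-aligned); 8..16  length  (8B, 8-aligned); 16..17  dst  (1B, 1-aligned); 17..18  -- padding (1B); 18..20  src  (2B, 2-aligned); 20..24  -- padding (4B); 24..32  payload_len  (8B, 8-aligned); sizeof = 32, alignof = 8
0..4  cpu  (4B, 4-aligned)
4..8  -- padding (4B)
8..16  rss  (8B, 8-aligned)
16..17  lock  (1B, 1-aligned)
17..20  -- padding (3B)
20..24  prio  (4B, 4-aligned)
24..56  pid  (32B, 8-aligned)
within Config: length at 8
24 + 8 = 32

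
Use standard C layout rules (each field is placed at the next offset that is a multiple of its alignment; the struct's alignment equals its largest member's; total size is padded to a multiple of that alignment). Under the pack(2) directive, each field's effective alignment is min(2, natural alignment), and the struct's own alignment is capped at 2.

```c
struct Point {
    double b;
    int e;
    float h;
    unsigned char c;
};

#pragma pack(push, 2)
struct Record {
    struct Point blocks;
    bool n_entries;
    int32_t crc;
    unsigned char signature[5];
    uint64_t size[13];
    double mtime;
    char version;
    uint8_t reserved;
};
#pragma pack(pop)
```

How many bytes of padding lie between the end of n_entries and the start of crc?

1

Point: @0: b [8B, align 8] → 8; @8: e [4B, align 4] → 12; @12: h [4B, align 4] → 16; @16: c [1B, align 1] → 17; +7 tail pad (align 8); size 24, align 8
@0: blocks [24B, align 2] → 24
@24: n_entries [1B, align 1] → 25
+1 pad (align 2)
@26: crc [4B, align 2] → 30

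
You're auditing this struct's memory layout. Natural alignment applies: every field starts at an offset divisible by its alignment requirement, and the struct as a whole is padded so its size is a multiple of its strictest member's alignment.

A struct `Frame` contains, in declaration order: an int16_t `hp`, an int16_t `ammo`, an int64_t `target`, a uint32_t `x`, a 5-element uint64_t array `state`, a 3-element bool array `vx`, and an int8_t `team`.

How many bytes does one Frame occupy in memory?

hp at 0 (size 2, align 2) → ends 2
ammo at 2 (size 2, align 2) → ends 4
pad 4 to align 8 for target
target at 8 (size 8, align 8) → ends 16
x at 16 (size 4, align 4) → ends 20
pad 4 to align 8 for state
state at 24 (size 40, align 8) → ends 64
vx at 64 (size 3, align 1) → ends 67
team at 67 (size 1, align 1) → ends 68
tail pad 4 to reach multiple of 8
total 72 bytes, alignment 8

72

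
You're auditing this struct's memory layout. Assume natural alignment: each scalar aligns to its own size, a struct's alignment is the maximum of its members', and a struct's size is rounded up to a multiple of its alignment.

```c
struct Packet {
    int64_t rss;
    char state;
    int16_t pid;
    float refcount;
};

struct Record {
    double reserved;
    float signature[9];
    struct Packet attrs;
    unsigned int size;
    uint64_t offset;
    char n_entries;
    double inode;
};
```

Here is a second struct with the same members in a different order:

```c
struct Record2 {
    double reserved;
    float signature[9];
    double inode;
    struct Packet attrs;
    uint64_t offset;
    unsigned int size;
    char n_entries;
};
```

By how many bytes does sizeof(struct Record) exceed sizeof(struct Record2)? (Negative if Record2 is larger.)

Packet: rss at 0 (size 8, align 8) → ends 8; state at 8 (size 1, align 1) → ends 9; pad 1 to align 2 for pid; pid at 10 (size 2, align 2) → ends 12; refcount at 12 (size 4, align 4) → ends 16; total 16 bytes, alignment 8
reserved at 0 (size 8, align 8) → ends 8
signature at 8 (size 36, align 4) → ends 44
pad 4 to align 8 for attrs
attrs at 48 (size 16, align 8) → ends 64
size at 64 (size 4, align 4) → ends 68
pad 4 to align 8 for offset
offset at 72 (size 8, align 8) → ends 80
n_entries at 80 (size 1, align 1) → ends 81
pad 7 to align 8 for inode
inode at 88 (size 8, align 8) → ends 96
total 96 bytes, alignment 8
— Record2 —
reserved at 0 (size 8, align 8) → ends 8
signature at 8 (size 36, align 4) → ends 44
pad 4 to align 8 for inode
inode at 48 (size 8, align 8) → ends 56
attrs at 56 (size 16, align 8) → ends 72
offset at 72 (size 8, align 8) → ends 80
size at 80 (size 4, align 4) → ends 84
n_entries at 84 (size 1, align 1) → ends 85
tail pad 3 to reach multiple of 8
total 88 bytes, alignment 8
96 − 88 = 8

8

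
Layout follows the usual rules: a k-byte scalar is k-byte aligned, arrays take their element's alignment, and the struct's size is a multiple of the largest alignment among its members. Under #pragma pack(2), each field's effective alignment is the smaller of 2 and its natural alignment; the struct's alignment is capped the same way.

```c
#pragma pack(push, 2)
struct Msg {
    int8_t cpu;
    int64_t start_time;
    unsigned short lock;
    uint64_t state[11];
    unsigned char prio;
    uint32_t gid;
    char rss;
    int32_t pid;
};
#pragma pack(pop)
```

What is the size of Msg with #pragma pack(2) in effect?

112

@0: cpu [1B, align 1] → 1
+1 pad (align 2)
@2: start_time [8B, align 2] → 10
@10: lock [2B, align 2] → 12
@12: state [88B, align 2] → 100
@100: prio [1B, align 1] → 101
+1 pad (align 2)
@102: gid [4B, align 2] → 106
@106: rss [1B, align 1] → 107
+1 pad (align 2)
@108: pid [4B, align 2] → 112
size 112, align 2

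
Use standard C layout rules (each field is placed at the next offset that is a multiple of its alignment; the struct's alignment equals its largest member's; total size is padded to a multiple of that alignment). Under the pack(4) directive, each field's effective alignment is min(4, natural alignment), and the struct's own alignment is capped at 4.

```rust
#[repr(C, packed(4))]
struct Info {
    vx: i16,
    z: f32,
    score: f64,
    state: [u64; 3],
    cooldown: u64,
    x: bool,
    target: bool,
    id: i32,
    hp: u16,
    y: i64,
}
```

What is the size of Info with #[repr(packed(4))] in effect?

68

vx at 0 (size 2, align 2) → ends 2
pad 2 to align 4 for z
z at 4 (size 4, align 4) → ends 8
score at 8 (size 8, align 4) → ends 16
state at 16 (size 24, align 4) → ends 40
cooldown at 40 (size 8, align 4) → ends 48
x at 48 (size 1, align 1) → ends 49
target at 49 (size 1, align 1) → ends 50
pad 2 to align 4 for id
id at 52 (size 4, align 4) → ends 56
hp at 56 (size 2, align 2) → ends 58
pad 2 to align 4 for y
y at 60 (size 8, align 4) → ends 68
total 68 bytes, alignment 4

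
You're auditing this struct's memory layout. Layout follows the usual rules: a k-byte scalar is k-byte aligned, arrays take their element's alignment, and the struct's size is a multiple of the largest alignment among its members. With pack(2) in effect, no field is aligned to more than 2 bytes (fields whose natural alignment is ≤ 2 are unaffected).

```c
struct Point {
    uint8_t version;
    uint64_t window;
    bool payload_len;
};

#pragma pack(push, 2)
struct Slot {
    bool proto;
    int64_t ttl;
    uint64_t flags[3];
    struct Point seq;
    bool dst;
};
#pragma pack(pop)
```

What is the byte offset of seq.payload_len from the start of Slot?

50

Point: 0..1  version  (1B, 1-aligned); 1..8  -- padding (7B); 8..16  window  (8B, 8-aligned); 16..17  payload_len  (1B, 1-aligned); 17..24  -- tail padding (7B); sizeof = 24, alignof = 8
0..1  proto  (1B, 1-aligned)
1..2  -- padding (1B)
2..10  ttl  (8B, 2-aligned)
10..34  flags  (24B, 2-aligned)
34..58  seq  (24B, 2-aligned)
within Point: payload_len at 16
34 + 16 = 50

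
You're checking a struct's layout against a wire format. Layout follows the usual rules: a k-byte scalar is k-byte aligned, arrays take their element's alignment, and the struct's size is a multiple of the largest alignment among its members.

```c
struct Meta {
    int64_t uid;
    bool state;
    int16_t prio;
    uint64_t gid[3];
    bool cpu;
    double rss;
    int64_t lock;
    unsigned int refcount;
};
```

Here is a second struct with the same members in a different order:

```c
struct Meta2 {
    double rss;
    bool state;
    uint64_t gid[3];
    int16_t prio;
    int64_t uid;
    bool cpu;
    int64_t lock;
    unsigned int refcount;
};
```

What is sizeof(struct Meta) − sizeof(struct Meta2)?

uid at 0 (size 8, align 8) → ends 8
state at 8 (size 1, align 1) → ends 9
pad 1 to align 2 for prio
prio at 10 (size 2, align 2) → ends 12
pad 4 to align 8 for gid
gid at 16 (size 24, align 8) → ends 40
cpu at 40 (size 1, align 1) → ends 41
pad 7 to align 8 for rss
rss at 48 (size 8, align 8) → ends 56
lock at 56 (size 8, align 8) → ends 64
refcount at 64 (size 4, align 4) → ends 68
tail pad 4 to reach multiple of 8
total 72 bytes, alignment 8
— Meta2 —
rss at 0 (size 8, align 8) → ends 8
state at 8 (size 1, align 1) → ends 9
pad 7 to align 8 for gid
gid at 16 (size 24, align 8) → ends 40
prio at 40 (size 2, align 2) → ends 42
pad 6 to align 8 for uid
uid at 48 (size 8, align 8) → ends 56
cpu at 56 (size 1, align 1) → ends 57
pad 7 to align 8 for lock
lock at 64 (size 8, align 8) → ends 72
refcount at 72 (size 4, align 4) → ends 76
tail pad 4 to reach multiple of 8
total 80 bytes, alignment 8
72 − 80 = -8

-8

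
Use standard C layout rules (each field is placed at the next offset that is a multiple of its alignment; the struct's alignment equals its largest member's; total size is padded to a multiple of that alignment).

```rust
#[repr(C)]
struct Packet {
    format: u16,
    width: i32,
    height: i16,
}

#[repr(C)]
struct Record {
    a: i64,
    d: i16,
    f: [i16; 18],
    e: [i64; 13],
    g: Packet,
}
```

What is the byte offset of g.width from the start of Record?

Packet: format at 0 (size 2, align 2) → ends 2; pad 2 to align 4 for width; width at 4 (size 4, align 4) → ends 8; height at 8 (size 2, align 2) → ends 10; tail pad 2 to reach multiple of 4; total 12 bytes, alignment 4
a at 0 (size 8, align 8) → ends 8
d at 8 (size 2, align 2) → ends 10
f at 10 (size 36, align 2) → ends 46
pad 2 to align 8 for e
e at 48 (size 104, align 8) → ends 152
g at 152 (size 12, align 4) → ends 164
within Packet: width at 4
152 + 4 = 156

156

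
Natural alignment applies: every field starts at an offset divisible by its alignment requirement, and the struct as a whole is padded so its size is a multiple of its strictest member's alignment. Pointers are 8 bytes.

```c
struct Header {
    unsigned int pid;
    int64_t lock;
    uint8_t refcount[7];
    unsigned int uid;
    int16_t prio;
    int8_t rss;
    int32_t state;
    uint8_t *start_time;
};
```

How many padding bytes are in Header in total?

10

0..4  pid  (4B, 4-aligned)
4..8  -- padding (4B)
8..16  lock  (8B, 8-aligned)
16..23  refcount  (7B, 1-aligned)
23..24  -- padding (1B)
24..28  uid  (4B, 4-aligned)
28..30  prio  (2B, 2-aligned)
30..31  rss  (1B, 1-aligned)
31..32  -- padding (1B)
32..36  state  (4B, 4-aligned)
36..40  -- padding (4B)
40..48  start_time  (8B, 8-aligned)
sizeof = 48, alignof = 8
data bytes 38, size 48 → padding 10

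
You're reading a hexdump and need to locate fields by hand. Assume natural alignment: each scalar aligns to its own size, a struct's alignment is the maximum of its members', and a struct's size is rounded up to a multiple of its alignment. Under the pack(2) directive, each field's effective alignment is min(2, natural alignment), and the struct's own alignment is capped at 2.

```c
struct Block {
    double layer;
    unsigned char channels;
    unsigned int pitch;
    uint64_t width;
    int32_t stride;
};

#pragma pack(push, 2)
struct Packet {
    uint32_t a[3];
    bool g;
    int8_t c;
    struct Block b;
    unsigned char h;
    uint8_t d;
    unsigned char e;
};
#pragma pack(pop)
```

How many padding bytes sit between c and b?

Block: @0: layer [8B, align 8] → 8; @8: channels [1B, align 1] → 9; +3 pad (align 4); @12: pitch [4B, align 4] → 16; @16: width [8B, align 8] → 24; @24: stride [4B, align 4] → 28; +4 tail pad (align 8); size 32, align 8
@0: a [12B, align 2] → 12
@12: g [1B, align 1] → 13
@13: c [1B, align 1] → 14
@14: b [32B, align 2] → 46

0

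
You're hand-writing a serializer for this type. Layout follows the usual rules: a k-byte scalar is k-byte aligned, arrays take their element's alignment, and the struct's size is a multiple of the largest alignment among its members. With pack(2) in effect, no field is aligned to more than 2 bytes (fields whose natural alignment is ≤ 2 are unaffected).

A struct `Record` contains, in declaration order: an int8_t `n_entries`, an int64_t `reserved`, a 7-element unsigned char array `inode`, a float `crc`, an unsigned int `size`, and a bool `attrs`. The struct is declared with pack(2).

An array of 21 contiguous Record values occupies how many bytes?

588

@0: n_entries [1B, align 1] → 1
+1 pad (align 2)
@2: reserved [8B, align 2] → 10
@10: inode [7B, align 1] → 17
+1 pad (align 2)
@18: crc [4B, align 2] → 22
@22: size [4B, align 2] → 26
@26: attrs [1B, align 1] → 27
+1 tail pad (align 2)
size 28, align 2
array of 21: 21 × 28 = 588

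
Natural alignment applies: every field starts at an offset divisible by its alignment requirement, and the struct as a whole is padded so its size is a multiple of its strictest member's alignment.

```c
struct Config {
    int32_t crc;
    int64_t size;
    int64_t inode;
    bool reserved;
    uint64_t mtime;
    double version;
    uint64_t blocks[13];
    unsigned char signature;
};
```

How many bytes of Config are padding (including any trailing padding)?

18

@0: crc [4B, align 4] → 4
+4 pad (align 8)
@8: size [8B, align 8] → 16
@16: inode [8B, align 8] → 24
@24: reserved [1B, align 1] → 25
+7 pad (align 8)
@32: mtime [8B, align 8] → 40
@40: version [8B, align 8] → 48
@48: blocks [104B, align 8] → 152
@152: signature [1B, align 1] → 153
+7 tail pad (align 8)
size 160, align 8
data bytes 142, size 160 → padding 18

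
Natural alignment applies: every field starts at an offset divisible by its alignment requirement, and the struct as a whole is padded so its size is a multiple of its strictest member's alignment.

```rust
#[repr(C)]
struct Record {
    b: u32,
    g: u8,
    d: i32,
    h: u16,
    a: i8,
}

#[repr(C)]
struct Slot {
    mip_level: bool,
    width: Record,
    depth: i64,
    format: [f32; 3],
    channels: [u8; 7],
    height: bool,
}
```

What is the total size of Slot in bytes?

56

Record: @0: b [4B, align 4] → 4; @4: g [1B, align 1] → 5; +3 pad (align 4); @8: d [4B, align 4] → 12; @12: h [2B, align 2] → 14; @14: a [1B, align 1] → 15; +1 tail pad (align 4); size 16, align 4
@0: mip_level [1B, align 1] → 1
+3 pad (align 4)
@4: width [16B, align 4] → 20
+4 pad (align 8)
@24: depth [8B, align 8] → 32
@32: format [12B, align 4] → 44
@44: channels [7B, align 1] → 51
@51: height [1B, align 1] → 52
+4 tail pad (align 8)
size 56, align 8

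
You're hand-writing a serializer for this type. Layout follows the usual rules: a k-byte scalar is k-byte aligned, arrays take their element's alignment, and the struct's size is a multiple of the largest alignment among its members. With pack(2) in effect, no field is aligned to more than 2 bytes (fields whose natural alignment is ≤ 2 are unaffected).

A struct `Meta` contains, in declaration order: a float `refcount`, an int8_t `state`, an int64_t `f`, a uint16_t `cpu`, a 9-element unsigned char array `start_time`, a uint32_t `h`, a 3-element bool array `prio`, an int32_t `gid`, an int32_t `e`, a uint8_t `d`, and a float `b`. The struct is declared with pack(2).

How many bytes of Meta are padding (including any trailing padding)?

refcount at 0 (size 4, align 2) → ends 4
state at 4 (size 1, align 1) → ends 5
pad 1 to align 2 for f
f at 6 (size 8, align 2) → ends 14
cpu at 14 (size 2, align 2) → ends 16
start_time at 16 (size 9, align 1) → ends 25
pad 1 to align 2 for h
h at 26 (size 4, align 2) → ends 30
prio at 30 (size 3, align 1) → ends 33
pad 1 to align 2 for gid
gid at 34 (size 4, align 2) → ends 38
e at 38 (size 4, align 2) → ends 42
d at 42 (size 1, align 1) → ends 43
pad 1 to align 2 for b
b at 44 (size 4, align 2) → ends 48
total 48 bytes, alignment 2
data bytes 44, size 48 → padding 4

4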